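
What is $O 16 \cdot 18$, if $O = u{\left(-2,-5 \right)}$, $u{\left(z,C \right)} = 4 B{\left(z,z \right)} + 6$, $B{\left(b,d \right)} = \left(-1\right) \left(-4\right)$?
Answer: $6336$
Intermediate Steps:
$B{\left(b,d \right)} = 4$
$u{\left(z,C \right)} = 22$ ($u{\left(z,C \right)} = 4 \cdot 4 + 6 = 16 + 6 = 22$)
$O = 22$
$O 16 \cdot 18 = 22 \cdot 16 \cdot 18 = 352 \cdot 18 = 6336$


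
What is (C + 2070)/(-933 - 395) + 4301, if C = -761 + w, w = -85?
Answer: 713813/166 ≈ 4300.1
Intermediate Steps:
C = -846 (C = -761 - 85 = -846)
(C + 2070)/(-933 - 395) + 4301 = (-846 + 2070)/(-933 - 395) + 4301 = 1224/(-1328) + 4301 = 1224*(-1/1328) + 4301 = -153/166 + 4301 = 713813/166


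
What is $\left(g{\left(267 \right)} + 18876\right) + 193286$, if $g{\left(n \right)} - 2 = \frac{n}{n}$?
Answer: $212165$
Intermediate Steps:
$g{\left(n \right)} = 3$ ($g{\left(n \right)} = 2 + \frac{n}{n} = 2 + 1 = 3$)
$\left(g{\left(267 \right)} + 18876\right) + 193286 = \left(3 + 18876\right) + 193286 = 18879 + 193286 = 212165$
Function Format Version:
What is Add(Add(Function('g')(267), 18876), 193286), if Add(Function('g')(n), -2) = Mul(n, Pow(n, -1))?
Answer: 212165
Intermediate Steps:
Function('g')(n) = 3 (Function('g')(n) = Add(2, Mul(n, Pow(n, -1))) = Add(2, 1) = 3)
Add(Add(Function('g')(267), 18876), 193286) = Add(Add(3, 18876), 193286) = Add(18879, 193286) = 212165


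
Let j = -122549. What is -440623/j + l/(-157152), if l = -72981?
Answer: 26062844755/6419606816 ≈ 4.0599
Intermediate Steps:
-440623/j + l/(-157152) = -440623/(-122549) - 72981/(-157152) = -440623*(-1/122549) - 72981*(-1/157152) = 440623/122549 + 24327/52384 = 26062844755/6419606816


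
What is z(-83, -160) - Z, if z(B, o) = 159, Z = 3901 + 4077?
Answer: -7819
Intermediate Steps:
Z = 7978
z(-83, -160) - Z = 159 - 1*7978 = 159 - 7978 = -7819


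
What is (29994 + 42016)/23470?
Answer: 7201/2347 ≈ 3.0682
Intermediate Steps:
(29994 + 42016)/23470 = 72010*(1/23470) = 7201/2347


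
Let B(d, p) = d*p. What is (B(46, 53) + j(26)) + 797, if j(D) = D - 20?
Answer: 3241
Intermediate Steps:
j(D) = -20 + D
(B(46, 53) + j(26)) + 797 = (46*53 + (-20 + 26)) + 797 = (2438 + 6) + 797 = 2444 + 797 = 3241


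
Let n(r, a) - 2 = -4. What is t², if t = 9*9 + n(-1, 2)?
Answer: 6241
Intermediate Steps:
n(r, a) = -2 (n(r, a) = 2 - 4 = -2)
t = 79 (t = 9*9 - 2 = 81 - 2 = 79)
t² = 79² = 6241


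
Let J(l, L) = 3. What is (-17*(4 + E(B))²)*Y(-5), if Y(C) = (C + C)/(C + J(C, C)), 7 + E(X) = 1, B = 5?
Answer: -340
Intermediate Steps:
E(X) = -6 (E(X) = -7 + 1 = -6)
Y(C) = 2*C/(3 + C) (Y(C) = (C + C)/(C + 3) = (2*C)/(3 + C) = 2*C/(3 + C))
(-17*(4 + E(B))²)*Y(-5) = (-17*(4 - 6)²)*(2*(-5)/(3 - 5)) = (-17*(-2)²)*(2*(-5)/(-2)) = (-17*4)*(2*(-5)*(-½)) = -68*5 = -340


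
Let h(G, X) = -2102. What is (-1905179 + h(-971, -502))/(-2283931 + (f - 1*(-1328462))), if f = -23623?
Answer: 1907281/979092 ≈ 1.9480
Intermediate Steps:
(-1905179 + h(-971, -502))/(-2283931 + (f - 1*(-1328462))) = (-1905179 - 2102)/(-2283931 + (-23623 - 1*(-1328462))) = -1907281/(-2283931 + (-23623 + 1328462)) = -1907281/(-2283931 + 1304839) = -1907281/(-979092) = -1907281*(-1/979092) = 1907281/979092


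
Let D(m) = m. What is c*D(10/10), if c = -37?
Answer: -37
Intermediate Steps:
c*D(10/10) = -370/10 = -37*1 = -37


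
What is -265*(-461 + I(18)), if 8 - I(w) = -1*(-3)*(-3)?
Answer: 117660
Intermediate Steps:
I(w) = 17 (I(w) = 8 - (-1*(-3))*(-3) = 8 - 3*(-3) = 8 - 1*(-9) = 8 + 9 = 17)
-265*(-461 + I(18)) = -265*(-461 + 17) = -265*(-444) = 117660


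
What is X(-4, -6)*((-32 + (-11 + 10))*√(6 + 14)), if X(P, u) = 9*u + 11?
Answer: 2838*√5 ≈ 6346.0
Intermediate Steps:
X(P, u) = 11 + 9*u
X(-4, -6)*((-32 + (-11 + 10))*√(6 + 14)) = (11 + 9*(-6))*((-32 + (-11 + 10))*√(6 + 14)) = (11 - 54)*((-32 - 1)*√20) = -(-1419)*2*√5 = -(-2838)*√5 = 2838*√5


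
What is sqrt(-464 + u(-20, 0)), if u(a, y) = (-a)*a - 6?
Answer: I*sqrt(870) ≈ 29.496*I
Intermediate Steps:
u(a, y) = -6 - a**2 (u(a, y) = -a**2 - 6 = -6 - a**2)
sqrt(-464 + u(-20, 0)) = sqrt(-464 + (-6 - 1*(-20)**2)) = sqrt(-464 + (-6 - 1*400)) = sqrt(-464 + (-6 - 400)) = sqrt(-464 - 406) = sqrt(-870) = I*sqrt(870)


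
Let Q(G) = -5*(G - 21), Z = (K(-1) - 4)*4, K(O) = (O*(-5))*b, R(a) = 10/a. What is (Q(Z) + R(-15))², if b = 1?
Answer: 64009/9 ≈ 7112.1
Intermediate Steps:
K(O) = -5*O (K(O) = (O*(-5))*1 = -5*O*1 = -5*O)
Z = 4 (Z = (-5*(-1) - 4)*4 = (5 - 4)*4 = 1*4 = 4)
Q(G) = 105 - 5*G (Q(G) = -5*(-21 + G) = 105 - 5*G)
(Q(Z) + R(-15))² = ((105 - 5*4) + 10/(-15))² = ((105 - 20) + 10*(-1/15))² = (85 - ⅔)² = (253/3)² = 64009/9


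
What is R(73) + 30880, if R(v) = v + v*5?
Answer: 31318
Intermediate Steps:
R(v) = 6*v (R(v) = v + 5*v = 6*v)
R(73) + 30880 = 6*73 + 30880 = 438 + 30880 = 31318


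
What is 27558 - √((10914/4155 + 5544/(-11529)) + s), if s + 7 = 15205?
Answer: 27558 - 2*√244112202872655/253455 ≈ 27435.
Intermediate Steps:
s = 15198 (s = -7 + 15205 = 15198)
27558 - √((10914/4155 + 5544/(-11529)) + s) = 27558 - √((10914/4155 + 5544/(-11529)) + 15198) = 27558 - √((10914*(1/4155) + 5544*(-1/11529)) + 15198) = 27558 - √((3638/1385 - 88/183) + 15198) = 27558 - √(543874/253455 + 15198) = 27558 - √(3852552964/253455) = 27558 - 2*√244112202872655/253455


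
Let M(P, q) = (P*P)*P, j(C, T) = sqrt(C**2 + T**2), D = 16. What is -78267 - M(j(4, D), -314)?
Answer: -78267 - 1088*sqrt(17) ≈ -82753.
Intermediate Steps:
M(P, q) = P**3 (M(P, q) = P**2*P = P**3)
-78267 - M(j(4, D), -314) = -78267 - (sqrt(4**2 + 16**2))**3 = -78267 - (sqrt(16 + 256))**3 = -78267 - (sqrt(272))**3 = -78267 - (4*sqrt(17))**3 = -78267 - 1088*sqrt(17)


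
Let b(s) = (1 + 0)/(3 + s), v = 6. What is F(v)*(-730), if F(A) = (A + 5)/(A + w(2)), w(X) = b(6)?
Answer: -1314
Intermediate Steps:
b(s) = 1/(3 + s)
w(X) = ⅑ (w(X) = 1/(3 + 6) = 1/9 = ⅑)
F(A) = (5 + A)/(⅑ + A) (F(A) = (A + 5)/(A + ⅑) = (5 + A)/(⅑ + A))
F(v)*(-730) = (9*(5 + 6)/(1 + 9*6))*(-730) = (9*11/(1 + 54))*(-730) = (9*11/55)*(-730) = (9*(1/55)*11)*(-730) = (9/5)*(-730) = -1314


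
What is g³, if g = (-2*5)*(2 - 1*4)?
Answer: 8000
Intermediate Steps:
g = 20 (g = -10*(2 - 4) = -10*(-2) = 20)
g³ = 20³ = 8000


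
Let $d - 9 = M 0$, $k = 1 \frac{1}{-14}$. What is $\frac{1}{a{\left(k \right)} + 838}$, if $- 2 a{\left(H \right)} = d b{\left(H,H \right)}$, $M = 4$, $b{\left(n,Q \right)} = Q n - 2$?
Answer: $\frac{392}{332015} \approx 0.0011807$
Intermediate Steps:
$k = - \frac{1}{14}$ ($k = 1 \left(- \frac{1}{14}\right) = - \frac{1}{14} \approx -0.071429$)
$b{\left(n,Q \right)} = -2 + Q n$
$d = 9$ ($d = 9 + 4 \cdot 0 = 9 + 0 = 9$)
$a{\left(H \right)} = 9 - \frac{9 H^{2}}{2}$ ($a{\left(H \right)} = - \frac{9 \left(-2 + H H\right)}{2} = - \frac{9 \left(-2 + H^{2}\right)}{2} = - \frac{-18 + 9 H^{2}}{2} = 9 - \frac{9 H^{2}}{2}$)
$\frac{1}{a{\left(k \right)} + 838} = \frac{1}{\left(9 - \frac{9 \left(- \frac{1}{14}\right)^{2}}{2}\right) + 838} = \frac{1}{\left(9 - \frac{9}{392}\right) + 838} = \frac{1}{\frac{3519}{392} + 838} = \frac{1}{\frac{332015}{392}} = \frac{392}{332015}$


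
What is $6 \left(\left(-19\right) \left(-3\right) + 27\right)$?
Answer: $504$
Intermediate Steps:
$6 \left(\left(-19\right) \left(-3\right) + 27\right) = 6 \left(57 + 27\right) = 6 \cdot 84 = 504$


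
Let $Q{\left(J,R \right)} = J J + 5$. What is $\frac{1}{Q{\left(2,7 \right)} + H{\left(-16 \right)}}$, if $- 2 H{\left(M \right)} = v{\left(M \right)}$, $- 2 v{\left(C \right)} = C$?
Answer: $\frac{1}{5} \approx 0.2$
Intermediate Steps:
$v{\left(C \right)} = - \frac{C}{2}$
$H{\left(M \right)} = \frac{M}{4}$ ($H{\left(M \right)} = - \frac{\left(- \frac{1}{2}\right) M}{2} = \frac{M}{4}$)
$Q{\left(J,R \right)} = 5 + J^{2}$ ($Q{\left(J,R \right)} = J^{2} + 5 = 5 + J^{2}$)
$\frac{1}{Q{\left(2,7 \right)} + H{\left(-16 \right)}} = \frac{1}{\left(5 + 2^{2}\right) + \frac{1}{4} \left(-16\right)} = \frac{1}{\left(5 + 4\right) - 4} = \frac{1}{9 - 4} = \frac{1}{5}$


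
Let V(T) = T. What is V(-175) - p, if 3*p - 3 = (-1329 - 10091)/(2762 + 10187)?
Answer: -6825652/38847 ≈ -175.71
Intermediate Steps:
p = 27427/38847 (p = 1 + ((-1329 - 10091)/(2762 + 10187))/3 = 1 + (-11420/12949)/3 = 1 + (-11420*1/12949)/3 = 1 + (1/3)*(-11420/12949) = 1 - 11420/38847 = 27427/38847 ≈ 0.70603)
V(-175) - p = -175 - 1*27427/38847 = -175 - 27427/38847 = -6825652/38847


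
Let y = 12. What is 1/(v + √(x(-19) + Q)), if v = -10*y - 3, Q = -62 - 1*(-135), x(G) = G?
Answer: -41/5025 - √6/5025 ≈ -0.0086467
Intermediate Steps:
Q = 73 (Q = -62 + 135 = 73)
v = -123 (v = -10*12 - 3 = -120 - 3 = -123)
1/(v + √(x(-19) + Q)) = 1/(-123 + √(-19 + 73)) = 1/(-123 + √54) = 1/(-123 + 3*√6)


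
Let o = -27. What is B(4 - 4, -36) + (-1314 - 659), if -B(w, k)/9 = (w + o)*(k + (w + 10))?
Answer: -8291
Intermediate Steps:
B(w, k) = -9*(-27 + w)*(10 + k + w) (B(w, k) = -9*(w - 27)*(k + (w + 10)) = -9*(-27 + w)*(k + (10 + w)) = -9*(-27 + w)*(10 + k + w))
B(4 - 4, -36) + (-1314 - 659) = (2430 - 9*(4 - 4)**2 + 153*(4 - 4) + 243*(-36) - 9*(-36)*(4 - 4)) + (-1314 - 659) = (2430 - 9*0**2 + 153*0 - 8748 - 9*(-36)*0) - 1973 = (2430 - 9*0 + 0 - 8748 + 0) - 1973 = (2430 + 0 + 0 - 8748 + 0) - 1973 = -6318 - 1973 = -8291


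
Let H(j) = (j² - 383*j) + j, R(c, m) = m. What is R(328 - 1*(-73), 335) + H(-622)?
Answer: 624823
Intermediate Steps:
H(j) = j² - 382*j
R(328 - 1*(-73), 335) + H(-622) = 335 - 622*(-382 - 622) = 335 - 622*(-1004) = 335 + 624488 = 624823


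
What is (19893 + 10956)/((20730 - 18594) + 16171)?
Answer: 30849/18307 ≈ 1.6851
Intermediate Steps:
(19893 + 10956)/((20730 - 18594) + 16171) = 30849/(2136 + 16171) = 30849/18307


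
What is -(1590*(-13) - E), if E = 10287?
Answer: 30957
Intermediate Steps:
-(1590*(-13) - E) = -(1590*(-13) - 1*10287) = -(-20670 - 10287) = -1*(-30957) = 30957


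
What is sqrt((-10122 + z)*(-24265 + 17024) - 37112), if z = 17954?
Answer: 4*I*sqrt(3546789) ≈ 7533.2*I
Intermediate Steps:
sqrt((-10122 + z)*(-24265 + 17024) - 37112) = sqrt((-10122 + 17954)*(-24265 + 17024) - 37112) = sqrt(7832*(-7241) - 37112) = sqrt(-56711512 - 37112) = sqrt(-56748624) = 4*I*sqrt(3546789)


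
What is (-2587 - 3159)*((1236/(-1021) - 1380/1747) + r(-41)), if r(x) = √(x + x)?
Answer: 20503290912/1783687 - 5746*I*√82 ≈ 11495.0 - 52032.0*I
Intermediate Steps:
r(x) = √2*√x (r(x) = √(2*x) = √2*√x)
(-2587 - 3159)*((1236/(-1021) - 1380/1747) + r(-41)) = (-2587 - 3159)*((1236/(-1021) - 1380/1747) + √2*√(-41)) = -5746*((1236*(-1/1021) - 1380*1/1747) + √2*(I*√41)) = -5746*((-1236/1021 - 1380/1747) + I*√82) = -5746*(-3568272/1783687 + I*√82) = 20503290912/1783687 - 5746*I*√82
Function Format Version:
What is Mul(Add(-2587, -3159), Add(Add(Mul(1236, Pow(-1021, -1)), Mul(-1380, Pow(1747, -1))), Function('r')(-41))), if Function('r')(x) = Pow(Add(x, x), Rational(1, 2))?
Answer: Add(Rational(20503290912, 1783687), Mul(-5746, I, Pow(82, Rational(1, 2)))) ≈ Add(11495., Mul(-52032., I))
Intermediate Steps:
Function('r')(x) = Mul(Pow(2, Rational(1, 2)), Pow(x, Rational(1, 2))) (Function('r')(x) = Pow(Mul(2, x), Rational(1, 2)) = Mul(Pow(2, Rational(1, 2)), Pow(x, Rational(1, 2))))
Mul(Add(-2587, -3159), Add(Add(Mul(1236, Pow(-1021, -1)), Mul(-1380, Pow(1747, -1))), Function('r')(-41))) = Mul(Add(-2587, -3159), Add(Add(Mul(1236, Pow(-1021, -1)), Mul(-1380, Pow(1747, -1))), Mul(Pow(2, Rational(1, 2)), Pow(-41, Rational(1, 2))))) = Mul(-5746, Add(Add(Mul(1236, Rational(-1, 1021)), Mul(-1380, Rational(1, 1747))), Mul(Pow(2, Rational(1, 2)), Mul(I, Pow(41, Rational(1, 2)))))) = Mul(-5746, Add(Add(Rational(-1236, 1021), Rational(-1380, 1747)), Mul(I, Pow(82, Rational(1, 2))))) = Mul(-5746, Add(Rational(-3568272, 1783687), Mul(I, Pow(82, Rational(1, 2))))) = Add(Rational(20503290912, 1783687), Mul(-5746, I, Pow(82, Rational(1, 2))))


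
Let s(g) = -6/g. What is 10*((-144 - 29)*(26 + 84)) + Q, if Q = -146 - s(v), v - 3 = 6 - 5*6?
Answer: -1333124/7 ≈ -1.9045e+5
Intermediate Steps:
v = -21 (v = 3 + (6 - 5*6) = 3 + (6 - 30) = 3 - 24 = -21)
Q = -1024/7 (Q = -146 - (-6)/(-21) = -146 - (-6)*(-1)/21 = -146 - 1*2/7 = -146 - 2/7 = -1024/7 ≈ -146.29)
10*((-144 - 29)*(26 + 84)) + Q = 10*((-144 - 29)*(26 + 84)) - 1024/7 = 10*(-173*110) - 1024/7 = 10*(-19030) - 1024/7 = -190300 - 1024/7 = -1333124/7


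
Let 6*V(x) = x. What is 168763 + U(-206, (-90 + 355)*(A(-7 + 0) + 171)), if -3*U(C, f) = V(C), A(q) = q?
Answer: 1518970/9 ≈ 1.6877e+5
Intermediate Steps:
V(x) = x/6
U(C, f) = -C/18
168763 + U(-206, (-90 + 355)*(A(-7 + 0) + 171)) = 168763 - 1/18*(-206) = 168763 + 103/9 = 1518970/9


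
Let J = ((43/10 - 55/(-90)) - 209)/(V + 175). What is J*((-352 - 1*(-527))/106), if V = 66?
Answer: -160720/114957 ≈ -1.3981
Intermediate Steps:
J = -9184/10845 (J = ((43/10 - 55/(-90)) - 209)/(66 + 175) = ((43*(1/10) - 55*(-1/90)) - 209)/241 = ((43/10 + 11/18) - 209)*(1/241) = (221/45 - 209)*(1/241) = -9184/45*1/241 = -9184/10845 ≈ -0.84684)
J*((-352 - 1*(-527))/106) = -9184*(-352 - 1*(-527))/(10845*106) = -9184*(-352 + 527)/(10845*106) = -321440/(2169*106) = -9184/10845*175/106 = -160720/114957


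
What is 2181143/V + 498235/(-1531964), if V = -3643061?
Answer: -5156533052187/5581038301804 ≈ -0.92394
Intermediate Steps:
2181143/V + 498235/(-1531964) = 2181143/(-3643061) + 498235/(-1531964) = 2181143*(-1/3643061) + 498235*(-1/1531964) = -2181143/3643061 - 498235/1531964 = -5156533052187/5581038301804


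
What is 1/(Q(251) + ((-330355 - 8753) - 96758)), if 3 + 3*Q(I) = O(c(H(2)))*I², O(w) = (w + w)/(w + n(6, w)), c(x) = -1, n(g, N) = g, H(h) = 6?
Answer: -15/6664007 ≈ -2.2509e-6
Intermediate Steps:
O(w) = 2*w/(6 + w) (O(w) = (w + w)/(w + 6) = (2*w)/(6 + w) = 2*w/(6 + w))
Q(I) = -1 - 2*I²/15 (Q(I) = -1 + ((2*(-1)/(6 - 1))*I²)/3 = -1 + ((2*(-1)/5)*I²)/3 = -1 + ((2*(-1)*(⅕))*I²)/3 = -1 + (-2*I²/5)/3 = -1 - 2*I²/15)
1/(Q(251) + ((-330355 - 8753) - 96758)) = 1/((-1 - 2/15*251²) + ((-330355 - 8753) - 96758)) = 1/((-1 - 2/15*63001) + (-339108 - 96758)) = 1/((-1 - 126002/15) - 435866) = 1/(-126017/15 - 435866) = 1/(-6664007/15) = -15/6664007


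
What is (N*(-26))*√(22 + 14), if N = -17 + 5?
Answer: 1872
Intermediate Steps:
N = -12
(N*(-26))*√(22 + 14) = (-12*(-26))*√(22 + 14) = 312*√36 = 312*6 = 1872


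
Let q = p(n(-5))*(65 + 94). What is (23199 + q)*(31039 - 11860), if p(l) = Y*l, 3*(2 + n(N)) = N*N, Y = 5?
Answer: 541499886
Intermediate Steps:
n(N) = -2 + N²/3 (n(N) = -2 + (N*N)/3 = -2 + N²/3)
p(l) = 5*l
q = 5035 (q = (5*(-2 + (⅓)*(-5)²))*(65 + 94) = (5*(-2 + (⅓)*25))*159 = (5*(-2 + 25/3))*159 = (5*(19/3))*159 = (95/3)*159 = 5035)
(23199 + q)*(31039 - 11860) = (23199 + 5035)*(31039 - 11860) = 28234*19179 = 541499886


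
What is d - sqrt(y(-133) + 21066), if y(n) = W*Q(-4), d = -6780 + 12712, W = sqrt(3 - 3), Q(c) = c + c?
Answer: 5932 - sqrt(21066) ≈ 5786.9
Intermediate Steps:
Q(c) = 2*c
W = 0 (W = sqrt(0) = 0)
d = 5932
y(n) = 0 (y(n) = 0*(2*(-4)) = 0*(-8) = 0)
d - sqrt(y(-133) + 21066) = 5932 - sqrt(0 + 21066) = 5932 - sqrt(21066)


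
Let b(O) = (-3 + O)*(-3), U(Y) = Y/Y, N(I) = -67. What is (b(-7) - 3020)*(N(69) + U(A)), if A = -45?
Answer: 197340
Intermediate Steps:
U(Y) = 1
b(O) = 9 - 3*O
(b(-7) - 3020)*(N(69) + U(A)) = ((9 - 3*(-7)) - 3020)*(-67 + 1) = ((9 + 21) - 3020)*(-66) = (30 - 3020)*(-66) = -2990*(-66) = 197340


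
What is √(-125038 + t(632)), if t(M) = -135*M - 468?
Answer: 37*I*√154 ≈ 459.16*I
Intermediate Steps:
t(M) = -468 - 135*M
√(-125038 + t(632)) = √(-125038 + (-468 - 135*632)) = √(-125038 + (-468 - 85320)) = √(-125038 - 85788) = √(-210826) = 37*I*√154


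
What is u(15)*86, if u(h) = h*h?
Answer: 19350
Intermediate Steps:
u(h) = h²
u(15)*86 = 15²*86 = 225*86 = 19350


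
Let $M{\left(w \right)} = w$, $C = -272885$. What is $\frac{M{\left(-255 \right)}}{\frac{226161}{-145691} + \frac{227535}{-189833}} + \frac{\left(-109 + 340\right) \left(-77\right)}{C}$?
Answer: $\frac{7054510930528187}{76050573341510} \approx 92.761$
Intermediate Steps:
$\frac{M{\left(-255 \right)}}{\frac{226161}{-145691} + \frac{227535}{-189833}} + \frac{\left(-109 + 340\right) \left(-77\right)}{C} = - \frac{255}{\frac{226161}{-145691} + \frac{227535}{-189833}} + \frac{\left(-109 + 340\right) \left(-77\right)}{-272885} = - \frac{255}{226161 \left(- \frac{1}{145691}\right) + 227535 \left(- \frac{1}{189833}\right)} + 231 \left(-77\right) \left(- \frac{1}{272885}\right) = - \frac{255}{- \frac{17397}{11207} - \frac{32505}{27119}} - - \frac{17787}{272885} = - \frac{255}{- \frac{836072778}{303922633}} + \frac{17787}{272885} = \left(-255\right) \left(- \frac{303922633}{836072778}\right) + \frac{17787}{272885} = \frac{25833423805}{278690926} + \frac{17787}{272885} = \frac{7054510930528187}{76050573341510}$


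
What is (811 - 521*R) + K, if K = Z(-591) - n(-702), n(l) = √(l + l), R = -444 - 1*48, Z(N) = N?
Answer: 256552 - 6*I*√39 ≈ 2.5655e+5 - 37.47*I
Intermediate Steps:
R = -492 (R = -444 - 48 = -492)
n(l) = √2*√l (n(l) = √(2*l) = √2*√l)
K = -591 - 6*I*√39 (K = -591 - √2*√(-702) = -591 - √2*3*I*√78 = -591 - 6*I*√39 ≈ -591.0 - 37.47*I)
(811 - 521*R) + K = (811 - 521*(-492)) + (-591 - 6*I*√39) = (811 + 256332) + (-591 - 6*I*√39) = 257143 + (-591 - 6*I*√39) = 256552 - 6*I*√39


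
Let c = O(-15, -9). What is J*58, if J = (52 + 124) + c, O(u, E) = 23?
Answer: 11542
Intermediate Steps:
c = 23
J = 199 (J = (52 + 124) + 23 = 176 + 23 = 199)
J*58 = 199*58 = 11542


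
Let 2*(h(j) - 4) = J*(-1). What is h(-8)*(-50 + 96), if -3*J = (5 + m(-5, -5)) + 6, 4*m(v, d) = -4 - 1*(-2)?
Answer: 529/2 ≈ 264.50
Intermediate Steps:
m(v, d) = -½ (m(v, d) = (-4 - 1*(-2))/4 = (-4 + 2)/4 = (¼)*(-2) = -½)
J = -7/2 (J = -((5 - ½) + 6)/3 = -(9/2 + 6)/3 = -⅓*21/2 = -7/2 ≈ -3.5000)
h(j) = 23/4 (h(j) = 4 + (-7/2*(-1))/2 = 4 + (½)*(7/2) = 4 + 7/4 = 23/4)
h(-8)*(-50 + 96) = 23*(-50 + 96)/4 = (23/4)*46 = 529/2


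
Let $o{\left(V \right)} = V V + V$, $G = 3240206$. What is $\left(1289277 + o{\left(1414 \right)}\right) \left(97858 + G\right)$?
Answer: $10982520971568$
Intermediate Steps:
$o{\left(V \right)} = V + V^{2}$ ($o{\left(V \right)} = V^{2} + V = V + V^{2}$)
$\left(1289277 + o{\left(1414 \right)}\right) \left(97858 + G\right) = \left(1289277 + 1414 \left(1 + 1414\right)\right) \left(97858 + 3240206\right) = \left(1289277 + 1414 \cdot 1415\right) 3338064 = \left(1289277 + 2000810\right) 3338064 = 3290087 \cdot 3338064 = 10982520971568$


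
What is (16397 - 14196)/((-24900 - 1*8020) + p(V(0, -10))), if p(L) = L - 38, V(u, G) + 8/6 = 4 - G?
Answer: -6603/98836 ≈ -0.066808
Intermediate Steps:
V(u, G) = 8/3 - G (V(u, G) = -4/3 + (4 - G) = 8/3 - G)
p(L) = -38 + L
(16397 - 14196)/((-24900 - 1*8020) + p(V(0, -10))) = (16397 - 14196)/((-24900 - 1*8020) + (-38 + (8/3 - 1*(-10)))) = 2201/((-24900 - 8020) + (-38 + (8/3 + 10))) = 2201/(-32920 + (-38 + 38/3)) = 2201/(-32920 - 76/3) = 2201/(-98836/3) = 2201*(-3/98836) = -6603/98836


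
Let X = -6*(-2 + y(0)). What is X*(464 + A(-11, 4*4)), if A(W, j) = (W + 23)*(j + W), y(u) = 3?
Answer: -3144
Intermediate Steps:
A(W, j) = (23 + W)*(W + j)
X = -6 (X = -6*(-2 + 3) = -6*1 = -6)
X*(464 + A(-11, 4*4)) = -6*(464 + ((-11)² + 23*(-11) + 23*(4*4) - 44*4)) = -6*(464 + (121 - 253 + 23*16 - 11*16)) = -6*(464 + (121 - 253 + 368 - 176)) = -6*(464 + 60) = -6*524 = -3144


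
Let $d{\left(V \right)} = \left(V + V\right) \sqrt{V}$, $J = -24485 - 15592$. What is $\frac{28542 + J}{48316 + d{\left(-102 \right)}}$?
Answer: $- \frac{139331265}{584670172} - \frac{588285 i \sqrt{102}}{584670172} \approx -0.23831 - 0.010162 i$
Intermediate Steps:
$J = -40077$
$d{\left(V \right)} = 2 V^{\frac{3}{2}}$ ($d{\left(V \right)} = 2 V \sqrt{V} = 2 V^{\frac{3}{2}}$)
$\frac{28542 + J}{48316 + d{\left(-102 \right)}} = \frac{28542 - 40077}{48316 + 2 \left(-102\right)^{\frac{3}{2}}} = - \frac{11535}{48316 + 2 \left(- 102 i \sqrt{102}\right)} = - \frac{11535}{48316 - 204 i \sqrt{102}}$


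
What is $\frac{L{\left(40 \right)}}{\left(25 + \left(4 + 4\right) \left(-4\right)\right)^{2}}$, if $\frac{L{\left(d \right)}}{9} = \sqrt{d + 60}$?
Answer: $\frac{90}{49} \approx 1.8367$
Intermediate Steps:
$L{\left(d \right)} = 9 \sqrt{60 + d}$ ($L{\left(d \right)} = 9 \sqrt{d + 60} = 9 \sqrt{60 + d}$)
$\frac{L{\left(40 \right)}}{\left(25 + \left(4 + 4\right) \left(-4\right)\right)^{2}} = \frac{9 \sqrt{60 + 40}}{\left(25 + \left(4 + 4\right) \left(-4\right)\right)^{2}} = \frac{9 \sqrt{100}}{\left(25 + 8 \left(-4\right)\right)^{2}} = \frac{9 \cdot 10}{\left(25 - 32\right)^{2}} = \frac{90}{\left(-7\right)^{2}} = \frac{90}{49}$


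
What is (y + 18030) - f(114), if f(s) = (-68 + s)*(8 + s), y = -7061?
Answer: 5357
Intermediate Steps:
(y + 18030) - f(114) = (-7061 + 18030) - (-544 + 114² - 60*114) = 10969 - (-544 + 12996 - 6840) = 10969 - 1*5612 = 10969 - 5612 = 5357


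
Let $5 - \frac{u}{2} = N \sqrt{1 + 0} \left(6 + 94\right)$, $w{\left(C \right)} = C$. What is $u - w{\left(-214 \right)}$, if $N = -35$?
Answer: $7224$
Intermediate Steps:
$u = 7010$ ($u = 10 - 2 - 35 \sqrt{1 + 0} \left(6 + 94\right) = 10 - 2 - 35 \sqrt{1} \cdot 100 = 10 - 2 \left(-35\right) 1 \cdot 100 = 10 - 2 \left(\left(-35\right) 100\right) = 10 - -7000 = 10 + 7000 = 7010$)
$u - w{\left(-214 \right)} = 7010 - -214 = 7010 + 214 = 7224$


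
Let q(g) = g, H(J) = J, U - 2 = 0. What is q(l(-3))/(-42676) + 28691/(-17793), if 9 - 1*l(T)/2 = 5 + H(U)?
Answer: -306122072/189833517 ≈ -1.6126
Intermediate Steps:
U = 2 (U = 2 + 0 = 2)
l(T) = 4 (l(T) = 18 - 2*(5 + 2) = 18 - 2*7 = 18 - 14 = 4)
q(l(-3))/(-42676) + 28691/(-17793) = 4/(-42676) + 28691/(-17793) = 4*(-1/42676) + 28691*(-1/17793) = -1/10669 - 28691/17793 = -306122072/189833517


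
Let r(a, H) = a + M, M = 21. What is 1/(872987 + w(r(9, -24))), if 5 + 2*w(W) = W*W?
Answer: 2/1746869 ≈ 1.1449e-6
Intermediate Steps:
r(a, H) = 21 + a (r(a, H) = a + 21 = 21 + a)
w(W) = -5/2 + W**2/2 (w(W) = -5/2 + (W*W)/2 = -5/2 + W**2/2)
1/(872987 + w(r(9, -24))) = 1/(872987 + (-5/2 + (21 + 9)**2/2)) = 1/(872987 + (-5/2 + (1/2)*30**2)) = 1/(872987 + (-5/2 + (1/2)*900)) = 1/(872987 + (-5/2 + 450)) = 1/(872987 + 895/2) = 1/(1746869/2) = 2/1746869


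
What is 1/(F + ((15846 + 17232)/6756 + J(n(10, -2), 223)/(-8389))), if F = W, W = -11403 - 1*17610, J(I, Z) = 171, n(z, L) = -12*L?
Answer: -9446014/274011148171 ≈ -3.4473e-5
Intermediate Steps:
W = -29013 (W = -11403 - 17610 = -29013)
F = -29013
1/(F + ((15846 + 17232)/6756 + J(n(10, -2), 223)/(-8389))) = 1/(-29013 + ((15846 + 17232)/6756 + 171/(-8389))) = 1/(-29013 + (33078*(1/6756) + 171*(-1/8389))) = 1/(-29013 + (5513/1126 - 171/8389)) = 1/(-29013 + 46056011/9446014) = 1/(-274011148171/9446014) = -9446014/274011148171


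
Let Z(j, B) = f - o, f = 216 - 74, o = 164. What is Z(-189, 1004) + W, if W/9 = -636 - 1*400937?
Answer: -3614179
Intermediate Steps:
f = 142
W = -3614157 (W = 9*(-636 - 1*400937) = 9*(-636 - 400937) = 9*(-401573) = -3614157)
Z(j, B) = -22 (Z(j, B) = 142 - 1*164 = 142 - 164 = -22)
Z(-189, 1004) + W = -22 - 3614157 = -3614179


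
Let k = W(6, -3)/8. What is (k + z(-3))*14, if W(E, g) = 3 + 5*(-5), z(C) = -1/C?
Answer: -203/6 ≈ -33.833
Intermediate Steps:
W(E, g) = -22 (W(E, g) = 3 - 25 = -22)
k = -11/4 (k = -22/8 = -22*1/8 = -11/4 ≈ -2.7500)
(k + z(-3))*14 = (-11/4 - 1/(-3))*14 = (-11/4 - 1*(-1/3))*14 = (-11/4 + 1/3)*14 = -29/12*14 = -203/6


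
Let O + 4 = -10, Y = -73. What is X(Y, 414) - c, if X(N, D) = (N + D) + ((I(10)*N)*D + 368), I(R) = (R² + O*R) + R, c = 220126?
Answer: 687243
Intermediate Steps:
O = -14 (O = -4 - 10 = -14)
I(R) = R² - 13*R (I(R) = (R² - 14*R) + R = R² - 13*R)
X(N, D) = 368 + D + N - 30*D*N (X(N, D) = (N + D) + (((10*(-13 + 10))*N)*D + 368) = (D + N) + (((10*(-3))*N)*D + 368) = (D + N) + ((-30*N)*D + 368) = (D + N) + (-30*D*N + 368) = (D + N) + (368 - 30*D*N) = 368 + D + N - 30*D*N)
X(Y, 414) - c = (368 + 414 - 73 - 30*414*(-73)) - 1*220126 = (368 + 414 - 73 + 906660) - 220126 = 907369 - 220126 = 687243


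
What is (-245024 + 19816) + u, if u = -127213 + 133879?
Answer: -218542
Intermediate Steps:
u = 6666
(-245024 + 19816) + u = (-245024 + 19816) + 6666 = -225208 + 6666 = -218542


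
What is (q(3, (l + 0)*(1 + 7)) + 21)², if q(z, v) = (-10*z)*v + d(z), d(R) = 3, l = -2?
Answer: 254016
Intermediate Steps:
q(z, v) = 3 - 10*v*z (q(z, v) = (-10*z)*v + 3 = -10*v*z + 3 = 3 - 10*v*z)
(q(3, (l + 0)*(1 + 7)) + 21)² = ((3 - 10*(-2 + 0)*(1 + 7)*3) + 21)² = ((3 - 10*(-2*8)*3) + 21)² = ((3 - 10*(-16)*3) + 21)² = ((3 + 480) + 21)² = (483 + 21)² = 504² = 254016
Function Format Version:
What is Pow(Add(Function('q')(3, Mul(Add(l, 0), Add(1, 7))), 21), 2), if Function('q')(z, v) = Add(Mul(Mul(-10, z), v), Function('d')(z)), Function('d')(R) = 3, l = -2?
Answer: 254016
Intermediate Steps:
Function('q')(z, v) = Add(3, Mul(-10, v, z)) (Function('q')(z, v) = Add(Mul(Mul(-10, z), v), 3) = Add(Mul(-10, v, z), 3) = Add(3, Mul(-10, v, z)))
Pow(Add(Function('q')(3, Mul(Add(l, 0), Add(1, 7))), 21), 2) = Pow(Add(Add(3, Mul(-10, Mul(Add(-2, 0), Add(1, 7)), 3)), 21), 2) = Pow(Add(Add(3, Mul(-10, Mul(-2, 8), 3)), 21), 2) = Pow(Add(Add(3, Mul(-10, -16, 3)), 21), 2) = Pow(Add(Add(3, 480), 21), 2) = Pow(Add(483, 21), 2) = Pow(504, 2) = 254016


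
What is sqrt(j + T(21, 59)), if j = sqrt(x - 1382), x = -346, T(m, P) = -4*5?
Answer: 2*sqrt(-5 + 6*I*sqrt(3)) ≈ 3.6146 + 5.7502*I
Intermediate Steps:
T(m, P) = -20
j = 24*I*sqrt(3) (j = sqrt(-346 - 1382) = sqrt(-1728) = 24*I*sqrt(3) ≈ 41.569*I)
sqrt(j + T(21, 59)) = sqrt(24*I*sqrt(3) - 20) = sqrt(-20 + 24*I*sqrt(3))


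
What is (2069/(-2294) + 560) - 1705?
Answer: -2628699/2294 ≈ -1145.9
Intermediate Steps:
(2069/(-2294) + 560) - 1705 = (2069*(-1/2294) + 560) - 1705 = (-2069/2294 + 560) - 1705 = 1282571/2294 - 1705 = -2628699/2294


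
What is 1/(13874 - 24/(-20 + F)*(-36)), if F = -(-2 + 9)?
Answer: 1/13842 ≈ 7.2244e-5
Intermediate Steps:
F = -7 (F = -1*7 = -7)
1/(13874 - 24/(-20 + F)*(-36)) = 1/(13874 - 24/(-20 - 7)*(-36)) = 1/(13874 - 24/(-27)*(-36)) = 1/(13874 - 24*(-1/27)*(-36)) = 1/(13874 + (8/9)*(-36)) = 1/(13874 - 32) = 1/13842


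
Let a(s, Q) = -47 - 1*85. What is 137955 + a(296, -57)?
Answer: 137823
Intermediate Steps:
a(s, Q) = -132 (a(s, Q) = -47 - 85 = -132)
137955 + a(296, -57) = 137955 - 132 = 137823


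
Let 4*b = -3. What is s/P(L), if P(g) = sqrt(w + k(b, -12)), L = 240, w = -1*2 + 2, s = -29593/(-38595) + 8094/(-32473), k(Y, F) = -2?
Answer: -648585559*I*sqrt(2)/2506590870 ≈ -0.36593*I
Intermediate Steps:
b = -3/4 (b = (1/4)*(-3) = -3/4 ≈ -0.75000)
s = 648585559/1253295435 (s = -29593*(-1/38595) + 8094*(-1/32473) = 29593/38595 - 8094/32473 = 648585559/1253295435 ≈ 0.51750)
w = 0 (w = -2 + 2 = 0)
P(g) = I*sqrt(2) (P(g) = sqrt(0 - 2) = sqrt(-2) = I*sqrt(2))
s/P(L) = 648585559/(1253295435*((I*sqrt(2)))) = 648585559*(-I*sqrt(2)/2)/1253295435 = -648585559*I*sqrt(2)/2506590870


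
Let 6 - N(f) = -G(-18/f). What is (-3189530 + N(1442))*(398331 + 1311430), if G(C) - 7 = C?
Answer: -3931837805477926/721 ≈ -5.4533e+12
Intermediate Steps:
G(C) = 7 + C
N(f) = 13 - 18/f (N(f) = 6 - (-1)*(7 - 18/f) = 6 - (-7 + 18/f) = 6 + (7 - 18/f) = 13 - 18/f)
(-3189530 + N(1442))*(398331 + 1311430) = (-3189530 + (13 - 18/1442))*(398331 + 1311430) = (-3189530 + (13 - 18*1/1442))*1709761 = (-3189530 + (13 - 9/721))*1709761 = (-3189530 + 9364/721)*1709761 = -2299641766/721*1709761 = -3931837805477926/721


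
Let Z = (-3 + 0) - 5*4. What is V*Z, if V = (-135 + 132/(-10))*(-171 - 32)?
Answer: -3459729/5 ≈ -6.9195e+5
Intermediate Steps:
V = 150423/5 (V = (-135 + 132*(-⅒))*(-203) = (-135 - 66/5)*(-203) = -741/5*(-203) = 150423/5 ≈ 30085.)
Z = -23 (Z = -3 - 20 = -23)
V*Z = (150423/5)*(-23) = -3459729/5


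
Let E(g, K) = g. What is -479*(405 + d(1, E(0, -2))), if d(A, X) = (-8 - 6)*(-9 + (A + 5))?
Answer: -214113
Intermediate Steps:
d(A, X) = 56 - 14*A (d(A, X) = -14*(-9 + (5 + A)) = -14*(-4 + A) = 56 - 14*A)
-479*(405 + d(1, E(0, -2))) = -479*(405 + (56 - 14*1)) = -479*(405 + (56 - 14)) = -479*(405 + 42) = -479*447 = -214113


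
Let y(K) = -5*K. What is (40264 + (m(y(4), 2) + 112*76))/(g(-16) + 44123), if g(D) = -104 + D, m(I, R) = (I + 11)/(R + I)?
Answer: 97553/88006 ≈ 1.1085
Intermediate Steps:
m(I, R) = (11 + I)/(I + R)
(40264 + (m(y(4), 2) + 112*76))/(g(-16) + 44123) = (40264 + ((11 - 5*4)/(-5*4 + 2) + 112*76))/((-104 - 16) + 44123) = (40264 + ((11 - 20)/(-20 + 2) + 8512))/(-120 + 44123) = (40264 + (-9/(-18) + 8512))/44003 = (40264 + (-1/18*(-9) + 8512))*(1/44003) = (40264 + (1/2 + 8512))*(1/44003) = (40264 + 17025/2)*(1/44003) = (97553/2)*(1/44003) = 97553/88006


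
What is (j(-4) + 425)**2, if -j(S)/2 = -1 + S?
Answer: 189225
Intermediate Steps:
j(S) = 2 - 2*S (j(S) = -2*(-1 + S) = 2 - 2*S)
(j(-4) + 425)**2 = ((2 - 2*(-4)) + 425)**2 = ((2 + 8) + 425)**2 = (10 + 425)**2 = 435**2 = 189225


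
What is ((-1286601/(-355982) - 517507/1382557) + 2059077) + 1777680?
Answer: 171665514645875291/44742309634 ≈ 3.8368e+6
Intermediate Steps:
((-1286601/(-355982) - 517507/1382557) + 2059077) + 1777680 = ((-1286601*(-1/355982) - 517507*1/1382557) + 2059077) + 1777680 = ((1286601/355982 - 517507/1382557) + 2059077) + 1777680 = (144961458353/44742309634 + 2059077) + 1777680 = 92128005655706171/44742309634 + 1777680 = 171665514645875291/44742309634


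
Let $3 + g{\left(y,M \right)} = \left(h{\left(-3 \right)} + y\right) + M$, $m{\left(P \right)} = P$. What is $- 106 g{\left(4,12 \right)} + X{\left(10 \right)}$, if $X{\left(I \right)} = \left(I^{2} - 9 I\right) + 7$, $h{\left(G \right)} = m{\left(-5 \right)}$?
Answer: $-831$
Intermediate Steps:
$h{\left(G \right)} = -5$
$X{\left(I \right)} = 7 + I^{2} - 9 I$
$g{\left(y,M \right)} = -8 + M + y$ ($g{\left(y,M \right)} = -3 + \left(\left(-5 + y\right) + M\right) = -3 + \left(-5 + M + y\right) = -8 + M + y$)
$- 106 g{\left(4,12 \right)} + X{\left(10 \right)} = - 106 \left(-8 + 12 + 4\right) + \left(7 + 10^{2} - 90\right) = \left(-106\right) 8 + \left(7 + 100 - 90\right) = -848 + 17 = -831$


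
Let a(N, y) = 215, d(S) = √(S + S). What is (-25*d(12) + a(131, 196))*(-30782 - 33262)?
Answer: -13769460 + 3202200*√6 ≈ -5.9257e+6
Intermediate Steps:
d(S) = √2*√S (d(S) = √(2*S) = √2*√S)
(-25*d(12) + a(131, 196))*(-30782 - 33262) = (-25*√2*√12 + 215)*(-30782 - 33262) = (-25*√2*2*√3 + 215)*(-64044) = (-50*√6 + 215)*(-64044) = (215 - 50*√6)*(-64044) = -13769460 + 3202200*√6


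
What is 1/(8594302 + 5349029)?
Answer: 1/13943331 ≈ 7.1719e-8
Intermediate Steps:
1/(8594302 + 5349029) = 1/13943331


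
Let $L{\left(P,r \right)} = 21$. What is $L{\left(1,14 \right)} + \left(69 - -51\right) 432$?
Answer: $51861$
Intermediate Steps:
$L{\left(1,14 \right)} + \left(69 - -51\right) 432 = 21 + \left(69 - -51\right) 432 = 21 + \left(69 + 51\right) 432 = 21 + 120 \cdot 432 = 21 + 51840 = 51861$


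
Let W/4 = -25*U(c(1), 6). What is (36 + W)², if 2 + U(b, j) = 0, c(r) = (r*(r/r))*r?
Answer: 55696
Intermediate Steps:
c(r) = r² (c(r) = (r*1)*r = r*r = r²)
U(b, j) = -2 (U(b, j) = -2 + 0 = -2)
W = 200 (W = 4*(-25*(-2)) = 4*50 = 200)
(36 + W)² = (36 + 200)² = 236² = 55696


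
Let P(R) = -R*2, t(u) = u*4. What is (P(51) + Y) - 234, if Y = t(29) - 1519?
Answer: -1739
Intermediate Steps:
t(u) = 4*u
Y = -1403 (Y = 4*29 - 1519 = 116 - 1519 = -1403)
P(R) = -2*R
(P(51) + Y) - 234 = (-2*51 - 1403) - 234 = (-102 - 1403) - 234 = -1505 - 234 = -1739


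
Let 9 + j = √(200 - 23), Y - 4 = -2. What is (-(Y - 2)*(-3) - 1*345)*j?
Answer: 3105 - 345*√177 ≈ -1484.9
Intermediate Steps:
Y = 2 (Y = 4 - 2 = 2)
j = -9 + √177 (j = -9 + √(200 - 23) = -9 + √177 ≈ 4.3041)
(-(Y - 2)*(-3) - 1*345)*j = (-(2 - 2)*(-3) - 1*345)*(-9 + √177) = (-1*0*(-3) - 345)*(-9 + √177) = (0*(-3) - 345)*(-9 + √177) = (0 - 345)*(-9 + √177) = -345*(-9 + √177) = 3105 - 345*√177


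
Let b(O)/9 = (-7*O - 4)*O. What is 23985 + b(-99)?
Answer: -589914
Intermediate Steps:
b(O) = 9*O*(-4 - 7*O) (b(O) = 9*((-7*O - 4)*O) = 9*((-4 - 7*O)*O) = 9*(O*(-4 - 7*O)) = 9*O*(-4 - 7*O))
23985 + b(-99) = 23985 - 9*(-99)*(4 + 7*(-99)) = 23985 - 9*(-99)*(4 - 693) = 23985 - 9*(-99)*(-689) = 23985 - 613899 = -589914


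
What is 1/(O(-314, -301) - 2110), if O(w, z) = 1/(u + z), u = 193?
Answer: -108/227881 ≈ -0.00047393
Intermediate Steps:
O(w, z) = 1/(193 + z)
1/(O(-314, -301) - 2110) = 1/(1/(193 - 301) - 2110) = 1/(1/(-108) - 2110) = 1/(-1/108 - 2110) = 1/(-227881/108) = -108/227881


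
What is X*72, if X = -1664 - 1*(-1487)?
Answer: -12744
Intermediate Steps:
X = -177 (X = -1664 + 1487 = -177)
X*72 = -177*72 = -12744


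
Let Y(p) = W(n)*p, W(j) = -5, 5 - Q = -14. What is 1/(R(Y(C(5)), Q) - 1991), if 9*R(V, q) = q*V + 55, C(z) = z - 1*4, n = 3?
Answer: -9/17959 ≈ -0.00050114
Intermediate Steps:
C(z) = -4 + z (C(z) = z - 4 = -4 + z)
Q = 19 (Q = 5 - 1*(-14) = 5 + 14 = 19)
Y(p) = -5*p
R(V, q) = 55/9 + V*q/9 (R(V, q) = (q*V + 55)/9 = (V*q + 55)/9 = (55 + V*q)/9 = 55/9 + V*q/9)
1/(R(Y(C(5)), Q) - 1991) = 1/((55/9 + (1/9)*(-5*(-4 + 5))*19) - 1991) = 1/((55/9 + (1/9)*(-5*1)*19) - 1991) = 1/((55/9 + (1/9)*(-5)*19) - 1991) = 1/((55/9 - 95/9) - 1991) = 1/(-40/9 - 1991) = 1/(-17959/9) = -9/17959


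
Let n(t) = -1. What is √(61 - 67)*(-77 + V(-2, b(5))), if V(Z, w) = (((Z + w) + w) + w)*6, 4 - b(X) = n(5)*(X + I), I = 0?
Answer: 73*I*√6 ≈ 178.81*I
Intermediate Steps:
b(X) = 4 + X (b(X) = 4 - (-1)*(X + 0) = 4 - (-1)*X = 4 + X)
V(Z, w) = 6*Z + 18*w (V(Z, w) = ((Z + 2*w) + w)*6 = (Z + 3*w)*6 = 6*Z + 18*w)
√(61 - 67)*(-77 + V(-2, b(5))) = √(61 - 67)*(-77 + (6*(-2) + 18*(4 + 5))) = √(-6)*(-77 + (-12 + 18*9)) = (I*√6)*(-77 + (-12 + 162)) = (I*√6)*(-77 + 150) = (I*√6)*73 = 73*I*√6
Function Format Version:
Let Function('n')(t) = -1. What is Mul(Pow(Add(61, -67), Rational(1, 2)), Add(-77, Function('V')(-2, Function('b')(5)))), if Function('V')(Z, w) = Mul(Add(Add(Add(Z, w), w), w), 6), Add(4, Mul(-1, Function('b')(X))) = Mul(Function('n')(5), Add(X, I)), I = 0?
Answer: Mul(73, I, Pow(6, Rational(1, 2))) ≈ Mul(178.81, I)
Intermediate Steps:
Function('b')(X) = Add(4, X) (Function('b')(X) = Add(4, Mul(-1, Mul(-1, Add(X, 0)))) = Add(4, Mul(-1, Mul(-1, X))) = Add(4, X))
Function('V')(Z, w) = Add(Mul(6, Z), Mul(18, w)) (Function('V')(Z, w) = Mul(Add(Add(Z, Mul(2, w)), w), 6) = Mul(Add(Z, Mul(3, w)), 6) = Add(Mul(6, Z), Mul(18, w)))
Mul(Pow(Add(61, -67), Rational(1, 2)), Add(-77, Function('V')(-2, Function('b')(5)))) = Mul(Pow(Add(61, -67), Rational(1, 2)), Add(-77, Add(Mul(6, -2), Mul(18, Add(4, 5))))) = Mul(Pow(-6, Rational(1, 2)), Add(-77, Add(-12, Mul(18, 9)))) = Mul(Mul(I, Pow(6, Rational(1, 2))), Add(-77, Add(-12, 162))) = Mul(Mul(I, Pow(6, Rational(1, 2))), Add(-77, 150)) = Mul(Mul(I, Pow(6, Rational(1, 2))), 73) = Mul(73, I, Pow(6, Rational(1, 2)))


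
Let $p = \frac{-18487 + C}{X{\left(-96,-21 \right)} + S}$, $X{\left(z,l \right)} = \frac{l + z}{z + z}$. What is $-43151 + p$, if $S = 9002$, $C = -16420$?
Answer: $- \frac{24864416265}{576167} \approx -43155.0$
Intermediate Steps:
$X{\left(z,l \right)} = \frac{l + z}{2 z}$
$p = - \frac{2234048}{576167}$ ($p = \frac{-18487 - 16420}{\frac{-21 - 96}{2 \left(-96\right)} + 9002} = - \frac{34907}{\frac{1}{2} \left(- \frac{1}{96}\right) \left(-117\right) + 9002} = - \frac{34907}{\frac{39}{64} + 9002} = - \frac{34907}{\frac{576167}{64}} = \left(-34907\right) \frac{64}{576167} = - \frac{2234048}{576167} \approx -3.8774$)
$-43151 + p = -43151 - \frac{2234048}{576167} = - \frac{24864416265}{576167}$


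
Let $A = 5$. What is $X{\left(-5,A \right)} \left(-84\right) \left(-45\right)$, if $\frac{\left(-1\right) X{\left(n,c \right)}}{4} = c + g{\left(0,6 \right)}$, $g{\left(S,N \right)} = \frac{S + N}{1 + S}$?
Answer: $-166320$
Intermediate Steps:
$g{\left(S,N \right)} = \frac{N + S}{1 + S}$
$X{\left(n,c \right)} = -24 - 4 c$ ($X{\left(n,c \right)} = - 4 \left(c + \frac{6 + 0}{1 + 0}\right) = - 4 \left(c + 1^{-1} \cdot 6\right) = - 4 \left(c + 1 \cdot 6\right) = - 4 \left(c + 6\right) = - 4 \left(6 + c\right) = -24 - 4 c$)
$X{\left(-5,A \right)} \left(-84\right) \left(-45\right) = \left(-24 - 20\right) \left(-84\right) \left(-45\right) = \left(-44\right) \left(-84\right) \left(-45\right) = 3696 \left(-45\right) = -166320$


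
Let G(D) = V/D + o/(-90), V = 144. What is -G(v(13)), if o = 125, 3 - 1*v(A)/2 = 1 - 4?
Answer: -191/18 ≈ -10.611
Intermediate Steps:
v(A) = 12 (v(A) = 6 - 2*(1 - 4) = 6 - 2*(-3) = 6 + 6 = 12)
G(D) = -25/18 + 144/D (G(D) = 144/D + 125/(-90) = 144/D + 125*(-1/90) = 144/D - 25/18 = -25/18 + 144/D)
-G(v(13)) = -(-25/18 + 144/12) = -(-25/18 + 144*(1/12)) = -(-25/18 + 12) = -1*191/18 = -191/18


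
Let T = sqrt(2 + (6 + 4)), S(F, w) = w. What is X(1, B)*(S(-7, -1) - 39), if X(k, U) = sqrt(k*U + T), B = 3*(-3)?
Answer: -40*I*sqrt(9 - 2*sqrt(3)) ≈ -94.114*I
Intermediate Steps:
B = -9
T = 2*sqrt(3) (T = sqrt(2 + 10) = sqrt(12) = 2*sqrt(3) ≈ 3.4641)
X(k, U) = sqrt(2*sqrt(3) + U*k) (X(k, U) = sqrt(k*U + 2*sqrt(3)) = sqrt(U*k + 2*sqrt(3)) = sqrt(2*sqrt(3) + U*k))
X(1, B)*(S(-7, -1) - 39) = sqrt(2*sqrt(3) - 9*1)*(-1 - 39) = sqrt(2*sqrt(3) - 9)*(-40) = sqrt(-9 + 2*sqrt(3))*(-40) = -40*sqrt(-9 + 2*sqrt(3))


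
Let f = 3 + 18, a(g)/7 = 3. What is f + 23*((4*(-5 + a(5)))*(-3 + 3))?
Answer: 21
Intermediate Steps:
a(g) = 21 (a(g) = 7*3 = 21)
f = 21
f + 23*((4*(-5 + a(5)))*(-3 + 3)) = 21 + 23*((4*(-5 + 21))*(-3 + 3)) = 21 + 23*((4*16)*0) = 21 + 23*(64*0) = 21 + 23*0 = 21 + 0 = 21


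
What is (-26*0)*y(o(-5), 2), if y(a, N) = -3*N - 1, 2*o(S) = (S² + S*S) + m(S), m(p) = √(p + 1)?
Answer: 0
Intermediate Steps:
m(p) = √(1 + p)
o(S) = S² + √(1 + S)/2 (o(S) = ((S² + S*S) + √(1 + S))/2 = ((S² + S²) + √(1 + S))/2 = (2*S² + √(1 + S))/2 = (√(1 + S) + 2*S²)/2 = S² + √(1 + S)/2)
y(a, N) = -1 - 3*N
(-26*0)*y(o(-5), 2) = (-26*0)*(-1 - 3*2) = 0*(-1 - 6) = 0*(-7) = 0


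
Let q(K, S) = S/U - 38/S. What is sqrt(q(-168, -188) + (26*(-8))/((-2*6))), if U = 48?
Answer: sqrt(1083021)/282 ≈ 3.6904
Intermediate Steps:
q(K, S) = -38/S + S/48 (q(K, S) = S/48 - 38/S = -38/S + S/48)
sqrt(q(-168, -188) + (26*(-8))/((-2*6))) = sqrt((-38/(-188) + (1/48)*(-188)) + (26*(-8))/((-2*6))) = sqrt((-38*(-1/188) - 47/12) - 208/(-12)) = sqrt((19/94 - 47/12) - 208*(-1/12)) = sqrt(-2095/564 + 52/3) = sqrt(7681/564) = sqrt(1083021)/282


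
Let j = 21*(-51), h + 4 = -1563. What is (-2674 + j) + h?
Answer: -5312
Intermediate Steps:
h = -1567 (h = -4 - 1563 = -1567)
j = -1071
(-2674 + j) + h = (-2674 - 1071) - 1567 = -3745 - 1567 = -5312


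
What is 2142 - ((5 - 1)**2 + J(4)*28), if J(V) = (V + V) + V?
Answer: 1790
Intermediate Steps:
J(V) = 3*V (J(V) = 2*V + V = 3*V)
2142 - ((5 - 1)**2 + J(4)*28) = 2142 - ((5 - 1)**2 + (3*4)*28) = 2142 - (4**2 + 12*28) = 2142 - (16 + 336) = 2142 - 1*352 = 2142 - 352 = 1790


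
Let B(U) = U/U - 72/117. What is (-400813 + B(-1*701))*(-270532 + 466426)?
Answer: -1020718224216/13 ≈ -7.8517e+10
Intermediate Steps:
B(U) = 5/13 (B(U) = 1 - 72*1/117 = 1 - 8/13 = 5/13)
(-400813 + B(-1*701))*(-270532 + 466426) = (-400813 + 5/13)*(-270532 + 466426) = -5210564/13*195894 = -1020718224216/13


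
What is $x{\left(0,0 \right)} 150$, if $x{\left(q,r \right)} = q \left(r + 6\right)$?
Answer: $0$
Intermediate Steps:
$x{\left(q,r \right)} = q \left(6 + r\right)$
$x{\left(0,0 \right)} 150 = 0 \left(6 + 0\right) 150 = 0 \cdot 6 \cdot 150 = 0 \cdot 150 = 0$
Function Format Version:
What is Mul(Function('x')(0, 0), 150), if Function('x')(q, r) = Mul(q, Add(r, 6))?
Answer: 0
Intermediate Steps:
Function('x')(q, r) = Mul(q, Add(6, r))
Mul(Function('x')(0, 0), 150) = Mul(Mul(0, Add(6, 0)), 150) = Mul(Mul(0, 6), 150) = Mul(0, 150) = 0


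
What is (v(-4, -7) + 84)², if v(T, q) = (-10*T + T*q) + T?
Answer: 21904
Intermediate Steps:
v(T, q) = -9*T + T*q
(v(-4, -7) + 84)² = (-4*(-9 - 7) + 84)² = (-4*(-16) + 84)² = (64 + 84)² = 148² = 21904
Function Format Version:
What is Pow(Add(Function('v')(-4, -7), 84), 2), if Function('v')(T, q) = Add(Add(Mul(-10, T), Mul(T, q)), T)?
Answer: 21904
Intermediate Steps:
Function('v')(T, q) = Add(Mul(-9, T), Mul(T, q))
Pow(Add(Function('v')(-4, -7), 84), 2) = Pow(Add(Mul(-4, Add(-9, -7)), 84), 2) = Pow(Add(Mul(-4, -16), 84), 2) = Pow(Add(64, 84), 2) = Pow(148, 2) = 21904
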